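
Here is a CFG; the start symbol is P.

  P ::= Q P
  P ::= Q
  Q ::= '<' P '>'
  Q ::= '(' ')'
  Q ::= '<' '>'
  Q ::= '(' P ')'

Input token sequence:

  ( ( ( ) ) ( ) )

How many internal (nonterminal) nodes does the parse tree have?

[P [Q ( [P [Q ( [P [Q ( )]] )] [P [Q ( )]]] )]]

8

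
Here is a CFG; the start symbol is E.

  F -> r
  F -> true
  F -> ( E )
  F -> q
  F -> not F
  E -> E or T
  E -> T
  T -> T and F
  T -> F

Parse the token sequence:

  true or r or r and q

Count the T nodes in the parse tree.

[E [E [E [T [F true]]] or [T [F r]]] or [T [T [F r]] and [F q]]]

4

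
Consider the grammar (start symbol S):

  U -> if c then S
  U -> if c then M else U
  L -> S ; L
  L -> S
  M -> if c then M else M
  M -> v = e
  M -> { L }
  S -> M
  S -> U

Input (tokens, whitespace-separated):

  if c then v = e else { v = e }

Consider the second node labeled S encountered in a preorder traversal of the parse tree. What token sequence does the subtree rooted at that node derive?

v = e

[S [M if c then [M v = e] else [M { [L [S [M v = e]]] }]]]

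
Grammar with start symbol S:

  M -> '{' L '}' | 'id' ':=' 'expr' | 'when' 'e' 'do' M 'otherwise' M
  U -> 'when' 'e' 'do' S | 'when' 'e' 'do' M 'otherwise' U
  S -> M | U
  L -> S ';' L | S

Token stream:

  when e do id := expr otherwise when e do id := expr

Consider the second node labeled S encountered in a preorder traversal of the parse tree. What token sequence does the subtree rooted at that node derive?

id := expr

[S [U when e do [M id := expr] otherwise [U when e do [S [M id := expr]]]]]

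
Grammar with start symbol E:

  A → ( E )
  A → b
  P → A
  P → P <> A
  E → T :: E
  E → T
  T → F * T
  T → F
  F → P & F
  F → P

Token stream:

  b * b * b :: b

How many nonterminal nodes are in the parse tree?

18

[E [T [F [P [A b]]] * [T [F [P [A b]]] * [T [F [P [A b]]]]]] :: [E [T [F [P [A b]]]]]]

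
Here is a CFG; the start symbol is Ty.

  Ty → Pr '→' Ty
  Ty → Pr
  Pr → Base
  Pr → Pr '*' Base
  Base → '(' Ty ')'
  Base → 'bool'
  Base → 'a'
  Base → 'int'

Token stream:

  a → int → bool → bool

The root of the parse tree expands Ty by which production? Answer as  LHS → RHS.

[Ty [Pr [Base a]] → [Ty [Pr [Base int]] → [Ty [Pr [Base bool]] → [Ty [Pr [Base bool]]]]]]

Ty → Pr '→' Ty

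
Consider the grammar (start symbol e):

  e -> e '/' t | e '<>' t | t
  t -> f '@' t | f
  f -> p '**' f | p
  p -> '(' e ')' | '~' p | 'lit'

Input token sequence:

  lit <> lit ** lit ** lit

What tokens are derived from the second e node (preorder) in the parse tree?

lit

[e [e [t [f [p lit]]]] <> [t [f [p lit] ** [f [p lit] ** [f [p lit]]]]]]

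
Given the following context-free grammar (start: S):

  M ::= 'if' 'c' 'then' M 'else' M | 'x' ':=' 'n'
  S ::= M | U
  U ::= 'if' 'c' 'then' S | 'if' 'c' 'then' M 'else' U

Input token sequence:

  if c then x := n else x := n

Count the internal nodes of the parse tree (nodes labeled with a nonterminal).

4

[S [M if c then [M x := n] else [M x := n]]]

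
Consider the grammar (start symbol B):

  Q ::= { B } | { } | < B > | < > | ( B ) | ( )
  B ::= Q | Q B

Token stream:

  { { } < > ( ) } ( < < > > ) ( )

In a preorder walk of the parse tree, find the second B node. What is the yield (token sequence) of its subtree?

{ } < > ( )

[B [Q { [B [Q { }] [B [Q < >] [B [Q ( )]]]] }] [B [Q ( [B [Q < [B [Q < >]] >]] )] [B [Q ( )]]]]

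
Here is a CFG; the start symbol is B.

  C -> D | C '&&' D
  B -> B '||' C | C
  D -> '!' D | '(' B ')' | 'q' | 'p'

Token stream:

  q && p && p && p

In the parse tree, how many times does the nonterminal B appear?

1

[B [C [C [C [C [D q]] && [D p]] && [D p]] && [D p]]]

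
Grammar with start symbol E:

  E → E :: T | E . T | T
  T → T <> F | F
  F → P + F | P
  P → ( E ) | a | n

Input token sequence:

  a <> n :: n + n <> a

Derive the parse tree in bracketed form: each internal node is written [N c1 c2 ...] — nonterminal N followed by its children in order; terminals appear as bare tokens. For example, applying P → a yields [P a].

[E [E [T [T [F [P a]]] <> [F [P n]]]] :: [T [T [F [P n] + [F [P n]]]] <> [F [P a]]]]

E
E :: T
T :: T
T <> F :: T
F <> F :: T
P <> F :: T
a <> F :: T
a <> P :: T
a <> n :: T
a <> n :: T <> F
a <> n :: F <> F
a <> n :: P + F <> F
a <> n :: n + F <> F
a <> n :: n + P <> F
a <> n :: n + n <> F
a <> n :: n + n <> P
a <> n :: n + n <> a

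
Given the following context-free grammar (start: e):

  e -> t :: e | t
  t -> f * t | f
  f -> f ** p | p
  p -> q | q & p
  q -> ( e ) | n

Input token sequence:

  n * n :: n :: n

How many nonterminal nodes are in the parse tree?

19

[e [t [f [p [q n]]] * [t [f [p [q n]]]]] :: [e [t [f [p [q n]]]] :: [e [t [f [p [q n]]]]]]]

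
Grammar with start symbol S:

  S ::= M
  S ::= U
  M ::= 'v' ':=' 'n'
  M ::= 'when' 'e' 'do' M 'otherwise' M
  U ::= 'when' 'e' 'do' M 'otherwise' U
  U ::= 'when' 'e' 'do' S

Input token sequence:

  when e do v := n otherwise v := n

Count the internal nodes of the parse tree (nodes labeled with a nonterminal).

4

[S [M when e do [M v := n] otherwise [M v := n]]]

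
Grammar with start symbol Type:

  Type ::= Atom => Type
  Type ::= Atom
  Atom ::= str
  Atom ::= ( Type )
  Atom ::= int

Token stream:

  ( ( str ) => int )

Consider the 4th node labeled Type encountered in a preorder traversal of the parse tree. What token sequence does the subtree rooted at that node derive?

int

[Type [Atom ( [Type [Atom ( [Type [Atom str]] )] => [Type [Atom int]]] )]]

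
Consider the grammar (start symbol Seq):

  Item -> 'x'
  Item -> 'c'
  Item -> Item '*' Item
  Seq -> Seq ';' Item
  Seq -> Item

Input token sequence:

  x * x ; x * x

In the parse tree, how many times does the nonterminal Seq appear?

2

[Seq [Seq [Item [Item x] * [Item x]]] ; [Item [Item x] * [Item x]]]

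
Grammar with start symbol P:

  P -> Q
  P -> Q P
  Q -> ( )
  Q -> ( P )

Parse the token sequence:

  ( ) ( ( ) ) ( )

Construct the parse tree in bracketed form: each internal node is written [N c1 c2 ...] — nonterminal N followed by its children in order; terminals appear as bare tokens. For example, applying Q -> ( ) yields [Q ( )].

[P [Q ( )] [P [Q ( [P [Q ( )]] )] [P [Q ( )]]]]

P
Q P
( ) P
( ) Q P
( ) ( P ) P
( ) ( Q ) P
( ) ( ( ) ) P
( ) ( ( ) ) Q
( ) ( ( ) ) ( )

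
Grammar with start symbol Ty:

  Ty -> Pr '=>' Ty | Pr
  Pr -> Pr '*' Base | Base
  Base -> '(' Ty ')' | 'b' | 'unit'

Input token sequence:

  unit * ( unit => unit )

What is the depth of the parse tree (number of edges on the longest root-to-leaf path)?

7

[Ty [Pr [Pr [Base unit]] * [Base ( [Ty [Pr [Base unit]] => [Ty [Pr [Base unit]]]] )]]]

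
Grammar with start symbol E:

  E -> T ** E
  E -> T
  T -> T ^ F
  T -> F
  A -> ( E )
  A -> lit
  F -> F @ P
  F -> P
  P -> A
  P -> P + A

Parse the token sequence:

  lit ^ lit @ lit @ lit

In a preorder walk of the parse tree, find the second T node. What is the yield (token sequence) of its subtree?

[E [T [T [F [P [A lit]]]] ^ [F [F [F [P [A lit]]] @ [P [A lit]]] @ [P [A lit]]]]]

lit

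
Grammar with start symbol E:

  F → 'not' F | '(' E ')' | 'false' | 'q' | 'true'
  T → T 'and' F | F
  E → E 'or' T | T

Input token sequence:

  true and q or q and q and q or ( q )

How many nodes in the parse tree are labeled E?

[E [E [E [T [T [F true]] and [F q]]] or [T [T [T [F q]] and [F q]] and [F q]]] or [T [F ( [E [T [F q]]] )]]]

4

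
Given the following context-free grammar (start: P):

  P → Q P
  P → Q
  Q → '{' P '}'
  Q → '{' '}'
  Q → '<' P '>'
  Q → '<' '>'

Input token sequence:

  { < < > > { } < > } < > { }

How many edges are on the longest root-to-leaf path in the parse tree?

6

[P [Q { [P [Q < [P [Q < >]] >] [P [Q { }] [P [Q < >]]]] }] [P [Q < >] [P [Q { }]]]]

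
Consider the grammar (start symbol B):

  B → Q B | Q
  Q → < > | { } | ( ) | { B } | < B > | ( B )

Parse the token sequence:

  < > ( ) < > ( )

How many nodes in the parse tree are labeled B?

[B [Q < >] [B [Q ( )] [B [Q < >] [B [Q ( )]]]]]

4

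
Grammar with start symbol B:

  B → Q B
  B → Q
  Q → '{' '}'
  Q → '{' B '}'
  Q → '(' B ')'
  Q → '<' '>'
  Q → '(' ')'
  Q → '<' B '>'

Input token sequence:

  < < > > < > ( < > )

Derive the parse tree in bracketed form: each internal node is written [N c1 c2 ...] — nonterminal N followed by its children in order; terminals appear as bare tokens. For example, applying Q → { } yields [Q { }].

[B [Q < [B [Q < >]] >] [B [Q < >] [B [Q ( [B [Q < >]] )]]]]

B
Q B
< B > B
< Q > B
< < > > B
< < > > Q B
< < > > < > B
< < > > < > Q
< < > > < > ( B )
< < > > < > ( Q )
< < > > < > ( < > )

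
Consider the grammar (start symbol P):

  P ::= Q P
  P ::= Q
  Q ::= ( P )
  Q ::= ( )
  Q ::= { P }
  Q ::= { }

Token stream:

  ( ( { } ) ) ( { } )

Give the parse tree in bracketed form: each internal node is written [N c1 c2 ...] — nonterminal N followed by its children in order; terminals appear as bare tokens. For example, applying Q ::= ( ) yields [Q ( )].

[P [Q ( [P [Q ( [P [Q { }]] )]] )] [P [Q ( [P [Q { }]] )]]]

P
Q P
( P ) P
( Q ) P
( ( P ) ) P
( ( Q ) ) P
( ( { } ) ) P
( ( { } ) ) Q
( ( { } ) ) ( P )
( ( { } ) ) ( Q )
( ( { } ) ) ( { } )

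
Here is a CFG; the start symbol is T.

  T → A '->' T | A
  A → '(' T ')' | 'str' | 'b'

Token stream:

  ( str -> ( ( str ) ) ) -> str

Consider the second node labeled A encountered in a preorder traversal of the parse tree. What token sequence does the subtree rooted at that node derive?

[T [A ( [T [A str] -> [T [A ( [T [A ( [T [A str]] )]] )]]] )] -> [T [A str]]]

str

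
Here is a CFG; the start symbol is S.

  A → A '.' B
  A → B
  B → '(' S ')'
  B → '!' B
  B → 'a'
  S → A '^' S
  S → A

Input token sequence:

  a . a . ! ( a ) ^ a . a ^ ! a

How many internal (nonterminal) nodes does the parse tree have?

20

[S [A [A [A [B a]] . [B a]] . [B ! [B ( [S [A [B a]]] )]]] ^ [S [A [A [B a]] . [B a]] ^ [S [A [B ! [B a]]]]]]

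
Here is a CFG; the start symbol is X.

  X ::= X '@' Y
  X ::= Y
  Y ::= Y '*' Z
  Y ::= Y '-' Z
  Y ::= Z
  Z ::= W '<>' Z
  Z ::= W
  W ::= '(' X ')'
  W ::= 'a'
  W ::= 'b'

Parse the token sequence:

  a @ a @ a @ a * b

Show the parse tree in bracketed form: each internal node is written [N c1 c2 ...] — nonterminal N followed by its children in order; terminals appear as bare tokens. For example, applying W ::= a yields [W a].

X
X @ Y
X @ Y @ Y
X @ Y @ Y @ Y
Y @ Y @ Y @ Y
Z @ Y @ Y @ Y
W @ Y @ Y @ Y
a @ Y @ Y @ Y
a @ Z @ Y @ Y
a @ W @ Y @ Y
a @ a @ Y @ Y
a @ a @ Z @ Y
a @ a @ W @ Y
a @ a @ a @ Y
a @ a @ a @ Y * Z
a @ a @ a @ Z * Z
a @ a @ a @ W * Z
a @ a @ a @ a * Z
a @ a @ a @ a * W
a @ a @ a @ a * b

[X [X [X [X [Y [Z [W a]]]] @ [Y [Z [W a]]]] @ [Y [Z [W a]]]] @ [Y [Y [Z [W a]]] * [Z [W b]]]]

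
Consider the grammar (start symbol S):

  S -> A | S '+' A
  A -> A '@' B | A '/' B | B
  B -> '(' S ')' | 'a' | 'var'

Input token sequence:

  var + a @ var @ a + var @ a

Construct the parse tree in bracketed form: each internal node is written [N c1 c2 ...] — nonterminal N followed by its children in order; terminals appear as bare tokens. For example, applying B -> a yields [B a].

[S [S [S [A [B var]]] + [A [A [A [B a]] @ [B var]] @ [B a]]] + [A [A [B var]] @ [B a]]]

S
S + A
S + A + A
A + A + A
B + A + A
var + A + A
var + A @ B + A
var + A @ B @ B + A
var + B @ B @ B + A
var + a @ B @ B + A
var + a @ var @ B + A
var + a @ var @ a + A
var + a @ var @ a + A @ B
var + a @ var @ a + B @ B
var + a @ var @ a + var @ B
var + a @ var @ a + var @ a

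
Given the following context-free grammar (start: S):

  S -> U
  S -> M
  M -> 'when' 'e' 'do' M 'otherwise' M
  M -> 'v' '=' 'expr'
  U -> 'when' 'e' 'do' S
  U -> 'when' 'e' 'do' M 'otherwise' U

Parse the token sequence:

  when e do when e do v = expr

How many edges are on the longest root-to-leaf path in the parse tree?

[S [U when e do [S [U when e do [S [M v = expr]]]]]]

6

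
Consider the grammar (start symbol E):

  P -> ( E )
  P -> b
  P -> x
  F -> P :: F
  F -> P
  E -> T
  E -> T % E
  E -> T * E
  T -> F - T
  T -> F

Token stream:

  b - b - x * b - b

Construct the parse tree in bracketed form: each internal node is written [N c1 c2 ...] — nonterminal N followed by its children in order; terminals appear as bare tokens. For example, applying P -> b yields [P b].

[E [T [F [P b]] - [T [F [P b]] - [T [F [P x]]]]] * [E [T [F [P b]] - [T [F [P b]]]]]]

E
T * E
F - T * E
P - T * E
b - T * E
b - F - T * E
b - P - T * E
b - b - T * E
b - b - F * E
b - b - P * E
b - b - x * E
b - b - x * T
b - b - x * F - T
b - b - x * P - T
b - b - x * b - T
b - b - x * b - F
b - b - x * b - P
b - b - x * b - b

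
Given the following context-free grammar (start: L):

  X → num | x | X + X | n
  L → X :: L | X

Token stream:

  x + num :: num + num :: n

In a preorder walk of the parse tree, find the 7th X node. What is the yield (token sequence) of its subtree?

[L [X [X x] + [X num]] :: [L [X [X num] + [X num]] :: [L [X n]]]]

n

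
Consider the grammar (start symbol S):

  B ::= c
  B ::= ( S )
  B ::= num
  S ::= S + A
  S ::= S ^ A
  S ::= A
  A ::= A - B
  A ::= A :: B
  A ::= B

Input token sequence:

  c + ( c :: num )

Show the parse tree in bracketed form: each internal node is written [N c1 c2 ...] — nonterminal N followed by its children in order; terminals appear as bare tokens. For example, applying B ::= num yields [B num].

[S [S [A [B c]]] + [A [B ( [S [A [A [B c]] :: [B num]]] )]]]

S
S + A
A + A
B + A
c + A
c + B
c + ( S )
c + ( A )
c + ( A :: B )
c + ( B :: B )
c + ( c :: B )
c + ( c :: num )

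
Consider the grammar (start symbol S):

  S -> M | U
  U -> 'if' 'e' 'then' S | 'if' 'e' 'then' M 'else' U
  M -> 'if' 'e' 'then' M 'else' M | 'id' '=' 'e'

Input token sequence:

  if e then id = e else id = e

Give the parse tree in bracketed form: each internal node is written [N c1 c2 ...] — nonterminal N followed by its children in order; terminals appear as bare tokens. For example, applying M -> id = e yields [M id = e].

S
M
if e then M else M
if e then id = e else M
if e then id = e else id = e

[S [M if e then [M id = e] else [M id = e]]]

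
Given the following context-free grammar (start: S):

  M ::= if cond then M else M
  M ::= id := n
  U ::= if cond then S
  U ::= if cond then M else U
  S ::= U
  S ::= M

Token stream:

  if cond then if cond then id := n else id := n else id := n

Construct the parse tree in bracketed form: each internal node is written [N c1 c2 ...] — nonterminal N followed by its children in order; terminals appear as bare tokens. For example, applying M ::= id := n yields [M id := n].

S
M
if cond then M else M
if cond then if cond then M else M else M
if cond then if cond then id := n else M else M
if cond then if cond then id := n else id := n else M
if cond then if cond then id := n else id := n else id := n

[S [M if cond then [M if cond then [M id := n] else [M id := n]] else [M id := n]]]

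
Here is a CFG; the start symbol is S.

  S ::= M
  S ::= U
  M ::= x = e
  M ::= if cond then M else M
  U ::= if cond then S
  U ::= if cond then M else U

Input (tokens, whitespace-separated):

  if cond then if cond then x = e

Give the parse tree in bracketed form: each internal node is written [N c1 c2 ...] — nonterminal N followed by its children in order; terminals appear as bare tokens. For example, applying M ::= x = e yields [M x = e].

[S [U if cond then [S [U if cond then [S [M x = e]]]]]]

S
U
if cond then S
if cond then U
if cond then if cond then S
if cond then if cond then M
if cond then if cond then x = e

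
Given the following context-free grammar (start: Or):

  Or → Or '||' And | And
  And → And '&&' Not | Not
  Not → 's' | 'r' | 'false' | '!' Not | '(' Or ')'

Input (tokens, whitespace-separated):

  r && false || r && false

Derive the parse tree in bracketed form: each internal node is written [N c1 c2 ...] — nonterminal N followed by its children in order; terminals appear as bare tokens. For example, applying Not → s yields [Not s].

Or
Or || And
And || And
And && Not || And
Not && Not || And
r && Not || And
r && false || And
r && false || And && Not
r && false || Not && Not
r && false || r && Not
r && false || r && false

[Or [Or [And [And [Not r]] && [Not false]]] || [And [And [Not r]] && [Not false]]]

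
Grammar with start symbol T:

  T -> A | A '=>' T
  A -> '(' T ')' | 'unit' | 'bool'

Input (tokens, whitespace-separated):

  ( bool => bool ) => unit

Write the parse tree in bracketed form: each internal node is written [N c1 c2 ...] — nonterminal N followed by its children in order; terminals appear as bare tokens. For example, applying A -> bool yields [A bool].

[T [A ( [T [A bool] => [T [A bool]]] )] => [T [A unit]]]

T
A => T
( T ) => T
( A => T ) => T
( bool => T ) => T
( bool => A ) => T
( bool => bool ) => T
( bool => bool ) => A
( bool => bool ) => unit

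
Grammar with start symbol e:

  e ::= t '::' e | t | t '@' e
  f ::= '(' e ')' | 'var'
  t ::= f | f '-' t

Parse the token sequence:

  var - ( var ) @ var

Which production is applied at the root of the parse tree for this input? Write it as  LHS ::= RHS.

[e [t [f var] - [t [f ( [e [t [f var]]] )]]] @ [e [t [f var]]]]

e ::= t '@' e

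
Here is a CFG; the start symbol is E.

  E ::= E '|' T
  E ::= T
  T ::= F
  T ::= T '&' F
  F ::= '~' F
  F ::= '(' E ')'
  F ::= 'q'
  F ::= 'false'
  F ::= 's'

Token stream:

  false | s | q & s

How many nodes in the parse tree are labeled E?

[E [E [E [T [F false]]] | [T [F s]]] | [T [T [F q]] & [F s]]]

3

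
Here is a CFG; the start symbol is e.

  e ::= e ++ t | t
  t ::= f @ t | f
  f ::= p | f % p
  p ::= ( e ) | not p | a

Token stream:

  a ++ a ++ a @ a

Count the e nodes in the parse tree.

[e [e [e [t [f [p a]]]] ++ [t [f [p a]]]] ++ [t [f [p a]] @ [t [f [p a]]]]]

3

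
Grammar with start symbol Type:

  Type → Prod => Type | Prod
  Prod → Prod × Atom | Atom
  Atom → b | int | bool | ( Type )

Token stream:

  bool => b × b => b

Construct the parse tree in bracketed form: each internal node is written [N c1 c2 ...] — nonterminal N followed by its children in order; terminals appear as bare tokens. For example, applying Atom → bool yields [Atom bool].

[Type [Prod [Atom bool]] => [Type [Prod [Prod [Atom b]] × [Atom b]] => [Type [Prod [Atom b]]]]]

Type
Prod => Type
Atom => Type
bool => Type
bool => Prod => Type
bool => Prod × Atom => Type
bool => Atom × Atom => Type
bool => b × Atom => Type
bool => b × b => Type
bool => b × b => Prod
bool => b × b => Atom
bool => b × b => b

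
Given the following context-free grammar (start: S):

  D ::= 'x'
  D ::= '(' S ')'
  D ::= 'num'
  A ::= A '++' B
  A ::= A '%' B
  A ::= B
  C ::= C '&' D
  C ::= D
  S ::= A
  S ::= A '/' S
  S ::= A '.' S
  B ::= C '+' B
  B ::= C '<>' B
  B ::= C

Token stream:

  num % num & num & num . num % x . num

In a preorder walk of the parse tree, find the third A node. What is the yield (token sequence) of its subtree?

num % x

[S [A [A [B [C [D num]]]] % [B [C [C [C [D num]] & [D num]] & [D num]]]] . [S [A [A [B [C [D num]]]] % [B [C [D x]]]] . [S [A [B [C [D num]]]]]]]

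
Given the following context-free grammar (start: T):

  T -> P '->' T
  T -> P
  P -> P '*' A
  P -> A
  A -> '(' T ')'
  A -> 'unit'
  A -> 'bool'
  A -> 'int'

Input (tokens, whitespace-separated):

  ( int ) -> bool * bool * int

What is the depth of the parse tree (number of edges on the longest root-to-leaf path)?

6

[T [P [A ( [T [P [A int]]] )]] -> [T [P [P [P [A bool]] * [A bool]] * [A int]]]]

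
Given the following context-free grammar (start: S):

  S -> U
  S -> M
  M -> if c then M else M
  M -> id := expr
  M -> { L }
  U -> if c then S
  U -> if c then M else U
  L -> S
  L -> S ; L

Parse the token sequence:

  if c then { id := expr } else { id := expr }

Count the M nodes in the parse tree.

[S [M if c then [M { [L [S [M id := expr]]] }] else [M { [L [S [M id := expr]]] }]]]

5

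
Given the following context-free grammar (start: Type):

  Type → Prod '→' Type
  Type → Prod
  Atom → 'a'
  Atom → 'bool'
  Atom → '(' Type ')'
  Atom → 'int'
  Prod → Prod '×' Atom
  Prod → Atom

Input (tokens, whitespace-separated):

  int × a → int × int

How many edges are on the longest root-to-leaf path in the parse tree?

5

[Type [Prod [Prod [Atom int]] × [Atom a]] → [Type [Prod [Prod [Atom int]] × [Atom int]]]]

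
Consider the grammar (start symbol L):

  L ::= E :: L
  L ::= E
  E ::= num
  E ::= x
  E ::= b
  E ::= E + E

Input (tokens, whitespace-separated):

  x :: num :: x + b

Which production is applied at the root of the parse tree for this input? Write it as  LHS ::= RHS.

[L [E x] :: [L [E num] :: [L [E [E x] + [E b]]]]]

L ::= E :: L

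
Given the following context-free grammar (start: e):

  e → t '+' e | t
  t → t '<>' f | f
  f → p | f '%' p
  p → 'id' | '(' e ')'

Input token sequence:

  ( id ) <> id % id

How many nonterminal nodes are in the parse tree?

13

[e [t [t [f [p ( [e [t [f [p id]]]] )]]] <> [f [f [p id]] % [p id]]]]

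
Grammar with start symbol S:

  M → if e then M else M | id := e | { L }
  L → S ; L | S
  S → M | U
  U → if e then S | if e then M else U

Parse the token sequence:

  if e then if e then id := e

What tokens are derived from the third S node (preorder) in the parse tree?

id := e

[S [U if e then [S [U if e then [S [M id := e]]]]]]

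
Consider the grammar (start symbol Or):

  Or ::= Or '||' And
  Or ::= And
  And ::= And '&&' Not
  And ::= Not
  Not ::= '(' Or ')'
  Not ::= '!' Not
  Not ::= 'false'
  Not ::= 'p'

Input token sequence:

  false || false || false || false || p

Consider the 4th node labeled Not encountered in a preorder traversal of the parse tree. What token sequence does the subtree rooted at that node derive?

[Or [Or [Or [Or [Or [And [Not false]]] || [And [Not false]]] || [And [Not false]]] || [And [Not false]]] || [And [Not p]]]

false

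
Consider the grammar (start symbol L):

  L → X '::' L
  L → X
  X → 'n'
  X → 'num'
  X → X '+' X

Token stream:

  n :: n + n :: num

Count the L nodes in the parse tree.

3

[L [X n] :: [L [X [X n] + [X n]] :: [L [X num]]]]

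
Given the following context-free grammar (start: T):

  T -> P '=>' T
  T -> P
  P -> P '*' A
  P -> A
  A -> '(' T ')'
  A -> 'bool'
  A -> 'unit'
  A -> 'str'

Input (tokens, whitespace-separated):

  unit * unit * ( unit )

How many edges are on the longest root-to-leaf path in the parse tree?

[T [P [P [P [A unit]] * [A unit]] * [A ( [T [P [A unit]]] )]]]

6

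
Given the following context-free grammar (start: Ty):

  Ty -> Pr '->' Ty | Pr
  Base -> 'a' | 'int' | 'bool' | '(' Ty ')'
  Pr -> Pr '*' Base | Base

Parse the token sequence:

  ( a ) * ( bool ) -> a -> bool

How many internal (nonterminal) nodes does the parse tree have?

[Ty [Pr [Pr [Base ( [Ty [Pr [Base a]]] )]] * [Base ( [Ty [Pr [Base bool]]] )]] -> [Ty [Pr [Base a]] -> [Ty [Pr [Base bool]]]]]

17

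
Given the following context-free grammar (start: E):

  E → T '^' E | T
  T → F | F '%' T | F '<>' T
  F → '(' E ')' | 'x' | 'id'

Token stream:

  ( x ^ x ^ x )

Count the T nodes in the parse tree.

[E [T [F ( [E [T [F x]] ^ [E [T [F x]] ^ [E [T [F x]]]]] )]]]

4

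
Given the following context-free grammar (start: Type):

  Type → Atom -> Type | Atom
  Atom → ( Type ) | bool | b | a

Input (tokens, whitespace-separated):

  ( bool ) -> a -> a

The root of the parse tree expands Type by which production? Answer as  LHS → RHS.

[Type [Atom ( [Type [Atom bool]] )] -> [Type [Atom a] -> [Type [Atom a]]]]

Type → Atom -> Type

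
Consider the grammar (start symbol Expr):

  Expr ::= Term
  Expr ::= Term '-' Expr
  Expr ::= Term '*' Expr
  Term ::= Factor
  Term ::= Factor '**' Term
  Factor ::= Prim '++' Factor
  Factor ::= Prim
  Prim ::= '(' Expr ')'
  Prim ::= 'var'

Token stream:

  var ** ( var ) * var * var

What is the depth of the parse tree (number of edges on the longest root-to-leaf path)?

9

[Expr [Term [Factor [Prim var]] ** [Term [Factor [Prim ( [Expr [Term [Factor [Prim var]]]] )]]]] * [Expr [Term [Factor [Prim var]]] * [Expr [Term [Factor [Prim var]]]]]]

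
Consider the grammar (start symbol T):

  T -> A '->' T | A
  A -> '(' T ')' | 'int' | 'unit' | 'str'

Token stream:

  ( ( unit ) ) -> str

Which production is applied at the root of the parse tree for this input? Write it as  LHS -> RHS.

[T [A ( [T [A ( [T [A unit]] )]] )] -> [T [A str]]]

T -> A '->' T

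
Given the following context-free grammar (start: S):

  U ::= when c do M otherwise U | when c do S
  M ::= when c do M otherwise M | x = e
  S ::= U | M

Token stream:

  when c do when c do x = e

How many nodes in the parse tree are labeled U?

2

[S [U when c do [S [U when c do [S [M x = e]]]]]]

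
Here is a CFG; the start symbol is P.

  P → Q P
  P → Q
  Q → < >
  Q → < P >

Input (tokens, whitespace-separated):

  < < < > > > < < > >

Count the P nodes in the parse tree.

5

[P [Q < [P [Q < [P [Q < >]] >]] >] [P [Q < [P [Q < >]] >]]]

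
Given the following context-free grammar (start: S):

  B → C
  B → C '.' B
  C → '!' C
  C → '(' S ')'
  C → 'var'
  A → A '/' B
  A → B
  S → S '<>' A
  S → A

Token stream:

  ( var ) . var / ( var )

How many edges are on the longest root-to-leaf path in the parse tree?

[S [A [A [B [C ( [S [A [B [C var]]]] )] . [B [C var]]]] / [B [C ( [S [A [B [C var]]]] )]]]]

9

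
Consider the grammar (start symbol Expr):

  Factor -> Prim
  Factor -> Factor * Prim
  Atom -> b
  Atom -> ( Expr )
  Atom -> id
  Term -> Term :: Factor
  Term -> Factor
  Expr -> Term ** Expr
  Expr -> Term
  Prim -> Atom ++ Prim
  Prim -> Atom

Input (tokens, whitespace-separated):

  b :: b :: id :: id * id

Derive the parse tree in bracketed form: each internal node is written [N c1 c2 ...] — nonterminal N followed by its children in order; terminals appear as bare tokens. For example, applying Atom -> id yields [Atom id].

Expr
Term
Term :: Factor
Term :: Factor :: Factor
Term :: Factor :: Factor :: Factor
Factor :: Factor :: Factor :: Factor
Prim :: Factor :: Factor :: Factor
Atom :: Factor :: Factor :: Factor
b :: Factor :: Factor :: Factor
b :: Prim :: Factor :: Factor
b :: Atom :: Factor :: Factor
b :: b :: Factor :: Factor
b :: b :: Prim :: Factor
b :: b :: Atom :: Factor
b :: b :: id :: Factor
b :: b :: id :: Factor * Prim
b :: b :: id :: Prim * Prim
b :: b :: id :: Atom * Prim
b :: b :: id :: id * Prim
b :: b :: id :: id * Atom
b :: b :: id :: id * id

[Expr [Term [Term [Term [Term [Factor [Prim [Atom b]]]] :: [Factor [Prim [Atom b]]]] :: [Factor [Prim [Atom id]]]] :: [Factor [Factor [Prim [Atom id]]] * [Prim [Atom id]]]]]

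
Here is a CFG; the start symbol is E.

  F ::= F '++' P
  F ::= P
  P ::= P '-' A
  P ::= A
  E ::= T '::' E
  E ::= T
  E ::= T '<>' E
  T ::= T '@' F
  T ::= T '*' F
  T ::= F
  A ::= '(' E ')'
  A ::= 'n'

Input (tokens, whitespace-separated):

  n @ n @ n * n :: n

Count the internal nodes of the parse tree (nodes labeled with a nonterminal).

22

[E [T [T [T [T [F [P [A n]]]] @ [F [P [A n]]]] @ [F [P [A n]]]] * [F [P [A n]]]] :: [E [T [F [P [A n]]]]]]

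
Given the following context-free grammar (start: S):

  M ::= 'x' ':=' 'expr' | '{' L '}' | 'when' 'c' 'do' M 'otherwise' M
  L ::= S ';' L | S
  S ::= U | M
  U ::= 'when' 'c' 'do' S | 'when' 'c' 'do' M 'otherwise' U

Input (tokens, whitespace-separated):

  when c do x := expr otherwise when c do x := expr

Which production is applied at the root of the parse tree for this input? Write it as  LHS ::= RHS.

[S [U when c do [M x := expr] otherwise [U when c do [S [M x := expr]]]]]

S ::= U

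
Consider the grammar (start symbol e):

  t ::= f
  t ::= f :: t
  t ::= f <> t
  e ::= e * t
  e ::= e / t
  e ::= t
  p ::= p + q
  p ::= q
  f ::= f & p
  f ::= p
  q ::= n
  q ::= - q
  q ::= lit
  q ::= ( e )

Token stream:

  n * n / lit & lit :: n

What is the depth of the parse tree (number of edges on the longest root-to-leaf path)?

7

[e [e [e [t [f [p [q n]]]]] * [t [f [p [q n]]]]] / [t [f [f [p [q lit]]] & [p [q lit]]] :: [t [f [p [q n]]]]]]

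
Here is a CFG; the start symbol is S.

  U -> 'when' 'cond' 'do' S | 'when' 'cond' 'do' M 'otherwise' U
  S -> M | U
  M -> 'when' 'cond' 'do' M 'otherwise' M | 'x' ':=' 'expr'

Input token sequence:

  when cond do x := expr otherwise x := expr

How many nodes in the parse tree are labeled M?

[S [M when cond do [M x := expr] otherwise [M x := expr]]]

3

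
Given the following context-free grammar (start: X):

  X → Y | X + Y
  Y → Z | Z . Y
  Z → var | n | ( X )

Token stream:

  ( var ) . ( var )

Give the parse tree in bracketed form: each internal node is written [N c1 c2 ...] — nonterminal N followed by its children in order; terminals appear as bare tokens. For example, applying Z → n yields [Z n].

[X [Y [Z ( [X [Y [Z var]]] )] . [Y [Z ( [X [Y [Z var]]] )]]]]

X
Y
Z . Y
( X ) . Y
( Y ) . Y
( Z ) . Y
( var ) . Y
( var ) . Z
( var ) . ( X )
( var ) . ( Y )
( var ) . ( Z )
( var ) . ( var )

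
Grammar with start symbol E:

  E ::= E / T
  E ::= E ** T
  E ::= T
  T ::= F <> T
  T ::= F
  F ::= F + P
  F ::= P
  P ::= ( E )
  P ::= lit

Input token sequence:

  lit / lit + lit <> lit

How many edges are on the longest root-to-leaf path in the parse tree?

[E [E [T [F [P lit]]]] / [T [F [F [P lit]] + [P lit]] <> [T [F [P lit]]]]]

5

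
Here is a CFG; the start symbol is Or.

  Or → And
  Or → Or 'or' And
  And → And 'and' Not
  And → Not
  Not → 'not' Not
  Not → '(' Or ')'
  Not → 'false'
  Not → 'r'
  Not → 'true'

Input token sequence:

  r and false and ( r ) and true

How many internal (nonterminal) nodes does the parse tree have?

12

[Or [And [And [And [And [Not r]] and [Not false]] and [Not ( [Or [And [Not r]]] )]] and [Not true]]]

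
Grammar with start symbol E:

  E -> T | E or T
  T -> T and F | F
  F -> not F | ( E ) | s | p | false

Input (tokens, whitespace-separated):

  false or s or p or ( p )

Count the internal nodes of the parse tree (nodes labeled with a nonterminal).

15

[E [E [E [E [T [F false]]] or [T [F s]]] or [T [F p]]] or [T [F ( [E [T [F p]]] )]]]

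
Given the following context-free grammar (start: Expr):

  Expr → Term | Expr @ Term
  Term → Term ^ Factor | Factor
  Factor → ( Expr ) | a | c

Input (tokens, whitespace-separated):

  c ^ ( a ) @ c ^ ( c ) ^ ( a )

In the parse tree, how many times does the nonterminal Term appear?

8

[Expr [Expr [Term [Term [Factor c]] ^ [Factor ( [Expr [Term [Factor a]]] )]]] @ [Term [Term [Term [Factor c]] ^ [Factor ( [Expr [Term [Factor c]]] )]] ^ [Factor ( [Expr [Term [Factor a]]] )]]]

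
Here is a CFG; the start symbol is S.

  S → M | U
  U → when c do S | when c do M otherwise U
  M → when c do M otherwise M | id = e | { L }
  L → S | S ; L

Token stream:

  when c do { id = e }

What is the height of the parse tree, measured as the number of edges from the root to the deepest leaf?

[S [U when c do [S [M { [L [S [M id = e]]] }]]]]

7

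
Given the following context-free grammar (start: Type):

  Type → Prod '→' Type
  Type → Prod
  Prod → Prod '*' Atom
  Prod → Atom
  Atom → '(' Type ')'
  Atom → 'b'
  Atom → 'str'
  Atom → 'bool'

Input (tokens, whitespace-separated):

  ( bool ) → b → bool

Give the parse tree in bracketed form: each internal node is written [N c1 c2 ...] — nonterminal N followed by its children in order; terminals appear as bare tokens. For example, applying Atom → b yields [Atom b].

[Type [Prod [Atom ( [Type [Prod [Atom bool]]] )]] → [Type [Prod [Atom b]] → [Type [Prod [Atom bool]]]]]

Type
Prod → Type
Atom → Type
( Type ) → Type
( Prod ) → Type
( Atom ) → Type
( bool ) → Type
( bool ) → Prod → Type
( bool ) → Atom → Type
( bool ) → b → Type
( bool ) → b → Prod
( bool ) → b → Atom
( bool ) → b → bool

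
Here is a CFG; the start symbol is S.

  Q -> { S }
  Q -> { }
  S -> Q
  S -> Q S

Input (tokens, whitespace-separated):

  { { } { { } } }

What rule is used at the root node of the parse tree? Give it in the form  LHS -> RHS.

[S [Q { [S [Q { }] [S [Q { [S [Q { }]] }]]] }]]

S -> Q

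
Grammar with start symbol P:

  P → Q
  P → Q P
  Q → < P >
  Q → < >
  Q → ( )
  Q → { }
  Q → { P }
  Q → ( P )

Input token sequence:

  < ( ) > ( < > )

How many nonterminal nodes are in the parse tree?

[P [Q < [P [Q ( )]] >] [P [Q ( [P [Q < >]] )]]]

8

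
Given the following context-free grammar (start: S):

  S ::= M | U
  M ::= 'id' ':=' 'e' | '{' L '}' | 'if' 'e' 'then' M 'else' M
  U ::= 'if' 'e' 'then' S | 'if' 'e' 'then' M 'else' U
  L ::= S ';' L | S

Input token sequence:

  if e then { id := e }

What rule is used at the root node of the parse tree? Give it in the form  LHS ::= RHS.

S ::= U

[S [U if e then [S [M { [L [S [M id := e]]] }]]]]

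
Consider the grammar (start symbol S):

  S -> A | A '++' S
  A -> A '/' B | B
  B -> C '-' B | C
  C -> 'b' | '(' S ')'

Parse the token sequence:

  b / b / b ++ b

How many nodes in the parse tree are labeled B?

[S [A [A [A [B [C b]]] / [B [C b]]] / [B [C b]]] ++ [S [A [B [C b]]]]]

4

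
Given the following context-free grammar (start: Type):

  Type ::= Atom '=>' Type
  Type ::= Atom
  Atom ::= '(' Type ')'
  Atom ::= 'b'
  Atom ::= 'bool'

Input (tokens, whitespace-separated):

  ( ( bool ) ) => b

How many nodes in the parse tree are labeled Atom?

4

[Type [Atom ( [Type [Atom ( [Type [Atom bool]] )]] )] => [Type [Atom b]]]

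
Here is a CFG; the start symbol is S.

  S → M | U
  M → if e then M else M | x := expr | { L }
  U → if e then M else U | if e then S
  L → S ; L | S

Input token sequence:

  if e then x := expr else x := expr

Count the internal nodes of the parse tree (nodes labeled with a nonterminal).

4

[S [M if e then [M x := expr] else [M x := expr]]]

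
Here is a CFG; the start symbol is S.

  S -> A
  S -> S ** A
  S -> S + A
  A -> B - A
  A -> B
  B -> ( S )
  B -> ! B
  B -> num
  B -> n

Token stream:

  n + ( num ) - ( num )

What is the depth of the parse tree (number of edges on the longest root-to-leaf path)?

7

[S [S [A [B n]]] + [A [B ( [S [A [B num]]] )] - [A [B ( [S [A [B num]]] )]]]]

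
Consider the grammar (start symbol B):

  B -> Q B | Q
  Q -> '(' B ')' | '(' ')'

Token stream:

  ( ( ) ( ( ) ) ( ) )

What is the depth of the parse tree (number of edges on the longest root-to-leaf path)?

7

[B [Q ( [B [Q ( )] [B [Q ( [B [Q ( )]] )] [B [Q ( )]]]] )]]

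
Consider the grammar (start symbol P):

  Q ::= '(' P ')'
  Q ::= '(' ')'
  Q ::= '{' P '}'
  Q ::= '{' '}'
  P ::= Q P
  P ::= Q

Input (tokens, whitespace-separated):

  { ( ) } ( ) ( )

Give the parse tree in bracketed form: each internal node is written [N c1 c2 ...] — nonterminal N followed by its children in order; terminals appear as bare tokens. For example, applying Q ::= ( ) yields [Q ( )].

P
Q P
{ P } P
{ Q } P
{ ( ) } P
{ ( ) } Q P
{ ( ) } ( ) P
{ ( ) } ( ) Q
{ ( ) } ( ) ( )

[P [Q { [P [Q ( )]] }] [P [Q ( )] [P [Q ( )]]]]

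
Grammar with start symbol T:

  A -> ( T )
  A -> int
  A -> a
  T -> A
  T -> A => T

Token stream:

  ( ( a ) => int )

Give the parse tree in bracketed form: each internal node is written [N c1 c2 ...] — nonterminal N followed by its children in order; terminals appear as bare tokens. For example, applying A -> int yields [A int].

T
A
( T )
( A => T )
( ( T ) => T )
( ( A ) => T )
( ( a ) => T )
( ( a ) => A )
( ( a ) => int )

[T [A ( [T [A ( [T [A a]] )] => [T [A int]]] )]]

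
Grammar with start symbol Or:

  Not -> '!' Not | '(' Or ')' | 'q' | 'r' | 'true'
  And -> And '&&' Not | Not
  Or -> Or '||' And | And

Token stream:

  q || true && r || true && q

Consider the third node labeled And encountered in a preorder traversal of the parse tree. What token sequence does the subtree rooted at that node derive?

true

[Or [Or [Or [And [Not q]]] || [And [And [Not true]] && [Not r]]] || [And [And [Not true]] && [Not q]]]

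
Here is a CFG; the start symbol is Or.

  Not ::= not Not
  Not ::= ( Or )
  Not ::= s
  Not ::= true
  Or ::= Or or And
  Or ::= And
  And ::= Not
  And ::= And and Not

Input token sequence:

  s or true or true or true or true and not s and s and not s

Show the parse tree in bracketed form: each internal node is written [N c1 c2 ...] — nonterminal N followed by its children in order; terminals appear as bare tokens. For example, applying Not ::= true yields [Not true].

Or
Or or And
Or or And or And
Or or And or And or And
Or or And or And or And or And
And or And or And or And or And
Not or And or And or And or And
s or And or And or And or And
s or Not or And or And or And
s or true or And or And or And
s or true or Not or And or And
s or true or true or And or And
s or true or true or Not or And
s or true or true or true or And
s or true or true or true or And and Not
s or true or true or true or And and Not and Not
s or true or true or true or And and Not and Not and Not
s or true or true or true or Not and Not and Not and Not
s or true or true or true or true and Not and Not and Not
s or true or true or true or true and not Not and Not and Not
s or true or true or true or true and not s and Not and Not
s or true or true or true or true and not s and s and Not
s or true or true or true or true and not s and s and not Not
s or true or true or true or true and not s and s and not s

[Or [Or [Or [Or [Or [And [Not s]]] or [And [Not true]]] or [And [Not true]]] or [And [Not true]]] or [And [And [And [And [Not true]] and [Not not [Not s]]] and [Not s]] and [Not not [Not s]]]]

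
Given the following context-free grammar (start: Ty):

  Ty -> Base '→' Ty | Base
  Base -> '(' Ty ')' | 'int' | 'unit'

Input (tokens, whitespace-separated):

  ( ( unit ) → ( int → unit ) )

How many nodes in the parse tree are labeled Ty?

[Ty [Base ( [Ty [Base ( [Ty [Base unit]] )] → [Ty [Base ( [Ty [Base int] → [Ty [Base unit]]] )]]] )]]

6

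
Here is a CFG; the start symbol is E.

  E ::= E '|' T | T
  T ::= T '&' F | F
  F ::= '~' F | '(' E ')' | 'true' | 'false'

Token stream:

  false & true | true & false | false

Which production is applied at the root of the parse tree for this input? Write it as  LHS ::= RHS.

E ::= E '|' T

[E [E [E [T [T [F false]] & [F true]]] | [T [T [F true]] & [F false]]] | [T [F false]]]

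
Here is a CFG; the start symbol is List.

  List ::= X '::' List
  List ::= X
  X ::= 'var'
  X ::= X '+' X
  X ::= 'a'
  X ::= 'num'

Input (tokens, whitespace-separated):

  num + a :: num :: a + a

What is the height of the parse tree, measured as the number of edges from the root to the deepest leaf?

5

[List [X [X num] + [X a]] :: [List [X num] :: [List [X [X a] + [X a]]]]]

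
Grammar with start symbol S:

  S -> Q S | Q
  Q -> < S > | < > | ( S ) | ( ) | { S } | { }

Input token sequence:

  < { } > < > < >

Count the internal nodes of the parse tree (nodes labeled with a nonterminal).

8

[S [Q < [S [Q { }]] >] [S [Q < >] [S [Q < >]]]]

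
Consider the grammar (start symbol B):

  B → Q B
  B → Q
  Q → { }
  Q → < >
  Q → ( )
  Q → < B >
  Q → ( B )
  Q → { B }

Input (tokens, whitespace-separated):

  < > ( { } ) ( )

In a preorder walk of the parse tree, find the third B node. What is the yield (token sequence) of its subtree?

[B [Q < >] [B [Q ( [B [Q { }]] )] [B [Q ( )]]]]

{ }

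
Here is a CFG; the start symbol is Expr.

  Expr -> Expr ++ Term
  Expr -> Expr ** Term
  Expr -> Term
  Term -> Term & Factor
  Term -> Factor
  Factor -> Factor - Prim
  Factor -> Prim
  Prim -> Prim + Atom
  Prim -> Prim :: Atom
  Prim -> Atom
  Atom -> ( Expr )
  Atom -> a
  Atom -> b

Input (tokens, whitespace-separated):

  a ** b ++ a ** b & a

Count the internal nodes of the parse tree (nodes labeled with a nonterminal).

[Expr [Expr [Expr [Expr [Term [Factor [Prim [Atom a]]]]] ** [Term [Factor [Prim [Atom b]]]]] ++ [Term [Factor [Prim [Atom a]]]]] ** [Term [Term [Factor [Prim [Atom b]]]] & [Factor [Prim [Atom a]]]]]

24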